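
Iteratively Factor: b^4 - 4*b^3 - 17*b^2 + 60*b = (b - 5)*(b^3 + b^2 - 12*b) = (b - 5)*(b + 4)*(b^2 - 3*b) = (b - 5)*(b - 3)*(b + 4)*(b)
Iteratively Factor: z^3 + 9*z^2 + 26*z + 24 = (z + 3)*(z^2 + 6*z + 8) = (z + 3)*(z + 4)*(z + 2)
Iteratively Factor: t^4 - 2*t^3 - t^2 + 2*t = (t - 2)*(t^3 - t) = (t - 2)*(t - 1)*(t^2 + t) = t*(t - 2)*(t - 1)*(t + 1)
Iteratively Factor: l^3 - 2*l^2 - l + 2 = (l - 2)*(l^2 - 1) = (l - 2)*(l - 1)*(l + 1)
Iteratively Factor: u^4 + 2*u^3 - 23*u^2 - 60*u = (u + 4)*(u^3 - 2*u^2 - 15*u) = (u - 5)*(u + 4)*(u^2 + 3*u) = (u - 5)*(u + 3)*(u + 4)*(u)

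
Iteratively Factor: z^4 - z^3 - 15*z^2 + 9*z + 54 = (z - 3)*(z^3 + 2*z^2 - 9*z - 18) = (z - 3)*(z + 3)*(z^2 - z - 6) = (z - 3)^2*(z + 3)*(z + 2)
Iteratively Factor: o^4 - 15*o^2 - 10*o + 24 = (o - 1)*(o^3 + o^2 - 14*o - 24) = (o - 1)*(o + 2)*(o^2 - o - 12) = (o - 1)*(o + 2)*(o + 3)*(o - 4)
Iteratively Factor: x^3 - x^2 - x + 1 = (x + 1)*(x^2 - 2*x + 1) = (x - 1)*(x + 1)*(x - 1)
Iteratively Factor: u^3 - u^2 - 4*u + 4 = (u + 2)*(u^2 - 3*u + 2) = (u - 1)*(u + 2)*(u - 2)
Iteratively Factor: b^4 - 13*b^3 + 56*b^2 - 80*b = (b - 4)*(b^3 - 9*b^2 + 20*b) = b*(b - 4)*(b^2 - 9*b + 20) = b*(b - 5)*(b - 4)*(b - 4)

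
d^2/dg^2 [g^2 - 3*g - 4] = 2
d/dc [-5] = 0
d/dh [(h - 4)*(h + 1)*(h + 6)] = 3*h^2 + 6*h - 22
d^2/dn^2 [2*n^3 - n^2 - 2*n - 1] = 12*n - 2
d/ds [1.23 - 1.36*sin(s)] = -1.36*cos(s)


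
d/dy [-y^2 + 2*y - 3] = 2 - 2*y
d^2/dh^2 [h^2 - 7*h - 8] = 2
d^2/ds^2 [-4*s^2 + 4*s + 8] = -8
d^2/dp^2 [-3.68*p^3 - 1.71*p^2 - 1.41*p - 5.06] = -22.08*p - 3.42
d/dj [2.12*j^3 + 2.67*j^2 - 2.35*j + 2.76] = 6.36*j^2 + 5.34*j - 2.35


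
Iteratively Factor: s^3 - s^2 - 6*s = (s + 2)*(s^2 - 3*s) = s*(s + 2)*(s - 3)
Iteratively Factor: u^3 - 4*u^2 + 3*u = (u - 1)*(u^2 - 3*u) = u*(u - 1)*(u - 3)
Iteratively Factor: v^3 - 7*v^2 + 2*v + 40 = (v - 5)*(v^2 - 2*v - 8) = (v - 5)*(v - 4)*(v + 2)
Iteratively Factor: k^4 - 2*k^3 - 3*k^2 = (k - 3)*(k^3 + k^2) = k*(k - 3)*(k^2 + k) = k^2*(k - 3)*(k + 1)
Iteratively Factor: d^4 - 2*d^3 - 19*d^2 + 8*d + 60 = (d - 2)*(d^3 - 19*d - 30) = (d - 2)*(d + 2)*(d^2 - 2*d - 15) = (d - 2)*(d + 2)*(d + 3)*(d - 5)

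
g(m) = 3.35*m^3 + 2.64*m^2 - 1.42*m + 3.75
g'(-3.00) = 73.19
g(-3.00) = -58.68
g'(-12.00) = 1382.42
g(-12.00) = -5387.85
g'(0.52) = 4.04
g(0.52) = 4.20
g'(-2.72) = 58.57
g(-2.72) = -40.27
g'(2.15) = 56.39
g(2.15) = 46.19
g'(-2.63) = 54.21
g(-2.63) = -35.20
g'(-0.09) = -1.81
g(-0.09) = 3.90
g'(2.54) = 76.83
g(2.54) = 72.07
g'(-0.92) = 2.23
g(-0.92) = 4.68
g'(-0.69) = -0.28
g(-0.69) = 4.89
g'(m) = 10.05*m^2 + 5.28*m - 1.42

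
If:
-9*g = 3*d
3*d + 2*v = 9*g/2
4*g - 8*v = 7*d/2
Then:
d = 0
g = 0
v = 0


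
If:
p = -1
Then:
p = -1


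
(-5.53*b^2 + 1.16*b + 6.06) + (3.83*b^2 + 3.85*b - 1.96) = -1.7*b^2 + 5.01*b + 4.1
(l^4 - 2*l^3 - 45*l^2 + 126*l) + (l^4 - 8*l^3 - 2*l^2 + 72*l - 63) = 2*l^4 - 10*l^3 - 47*l^2 + 198*l - 63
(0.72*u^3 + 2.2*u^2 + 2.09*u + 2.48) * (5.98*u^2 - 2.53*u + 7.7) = 4.3056*u^5 + 11.3344*u^4 + 12.4762*u^3 + 26.4827*u^2 + 9.8186*u + 19.096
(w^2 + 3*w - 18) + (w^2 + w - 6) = 2*w^2 + 4*w - 24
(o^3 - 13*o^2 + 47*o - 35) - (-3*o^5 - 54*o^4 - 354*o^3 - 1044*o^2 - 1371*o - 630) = 3*o^5 + 54*o^4 + 355*o^3 + 1031*o^2 + 1418*o + 595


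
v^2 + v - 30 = (v - 5)*(v + 6)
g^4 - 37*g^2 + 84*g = g*(g - 4)*(g - 3)*(g + 7)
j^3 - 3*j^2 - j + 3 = (j - 3)*(j - 1)*(j + 1)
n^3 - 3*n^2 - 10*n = n*(n - 5)*(n + 2)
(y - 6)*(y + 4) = y^2 - 2*y - 24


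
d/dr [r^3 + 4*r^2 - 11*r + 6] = 3*r^2 + 8*r - 11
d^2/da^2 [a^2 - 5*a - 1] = 2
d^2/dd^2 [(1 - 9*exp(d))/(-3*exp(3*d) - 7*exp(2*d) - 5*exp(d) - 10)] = (324*exp(6*d) + 486*exp(5*d) - 330*exp(4*d) - 4051*exp(3*d) - 3615*exp(2*d) - 195*exp(d) + 950)*exp(d)/(27*exp(9*d) + 189*exp(8*d) + 576*exp(7*d) + 1243*exp(6*d) + 2220*exp(5*d) + 2895*exp(4*d) + 3125*exp(3*d) + 2850*exp(2*d) + 1500*exp(d) + 1000)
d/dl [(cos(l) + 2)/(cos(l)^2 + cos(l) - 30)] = (cos(l)^2 + 4*cos(l) + 32)*sin(l)/(cos(l)^2 + cos(l) - 30)^2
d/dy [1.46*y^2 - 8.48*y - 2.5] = 2.92*y - 8.48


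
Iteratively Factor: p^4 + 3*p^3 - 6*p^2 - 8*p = (p)*(p^3 + 3*p^2 - 6*p - 8) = p*(p + 1)*(p^2 + 2*p - 8) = p*(p + 1)*(p + 4)*(p - 2)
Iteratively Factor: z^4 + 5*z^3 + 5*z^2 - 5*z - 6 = (z + 3)*(z^3 + 2*z^2 - z - 2) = (z - 1)*(z + 3)*(z^2 + 3*z + 2) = (z - 1)*(z + 2)*(z + 3)*(z + 1)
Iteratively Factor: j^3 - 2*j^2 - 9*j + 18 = (j - 2)*(j^2 - 9) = (j - 2)*(j + 3)*(j - 3)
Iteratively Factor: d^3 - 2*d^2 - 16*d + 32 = (d - 4)*(d^2 + 2*d - 8) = (d - 4)*(d + 4)*(d - 2)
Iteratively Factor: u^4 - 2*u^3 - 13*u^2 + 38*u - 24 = (u - 3)*(u^3 + u^2 - 10*u + 8) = (u - 3)*(u - 1)*(u^2 + 2*u - 8) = (u - 3)*(u - 1)*(u + 4)*(u - 2)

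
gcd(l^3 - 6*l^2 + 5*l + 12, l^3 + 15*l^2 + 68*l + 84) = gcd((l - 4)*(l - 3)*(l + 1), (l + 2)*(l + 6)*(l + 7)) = 1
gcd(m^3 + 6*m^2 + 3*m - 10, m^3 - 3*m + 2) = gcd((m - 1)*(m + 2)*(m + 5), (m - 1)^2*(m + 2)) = m^2 + m - 2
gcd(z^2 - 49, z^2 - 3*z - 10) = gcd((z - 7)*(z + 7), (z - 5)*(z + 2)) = 1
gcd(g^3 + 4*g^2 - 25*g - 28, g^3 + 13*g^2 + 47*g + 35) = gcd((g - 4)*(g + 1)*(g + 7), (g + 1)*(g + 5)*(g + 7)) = g^2 + 8*g + 7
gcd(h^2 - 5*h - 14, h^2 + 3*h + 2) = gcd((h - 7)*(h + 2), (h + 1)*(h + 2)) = h + 2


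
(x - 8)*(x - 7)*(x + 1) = x^3 - 14*x^2 + 41*x + 56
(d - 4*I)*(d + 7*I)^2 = d^3 + 10*I*d^2 + 7*d + 196*I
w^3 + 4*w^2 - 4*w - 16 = (w - 2)*(w + 2)*(w + 4)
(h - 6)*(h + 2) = h^2 - 4*h - 12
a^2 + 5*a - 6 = (a - 1)*(a + 6)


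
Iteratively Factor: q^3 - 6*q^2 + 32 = (q + 2)*(q^2 - 8*q + 16) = (q - 4)*(q + 2)*(q - 4)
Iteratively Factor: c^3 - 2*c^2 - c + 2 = (c - 1)*(c^2 - c - 2) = (c - 2)*(c - 1)*(c + 1)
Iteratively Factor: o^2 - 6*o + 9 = (o - 3)*(o - 3)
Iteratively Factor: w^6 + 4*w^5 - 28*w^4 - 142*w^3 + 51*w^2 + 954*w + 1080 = (w + 4)*(w^5 - 28*w^3 - 30*w^2 + 171*w + 270) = (w + 3)*(w + 4)*(w^4 - 3*w^3 - 19*w^2 + 27*w + 90) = (w + 2)*(w + 3)*(w + 4)*(w^3 - 5*w^2 - 9*w + 45) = (w + 2)*(w + 3)^2*(w + 4)*(w^2 - 8*w + 15) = (w - 3)*(w + 2)*(w + 3)^2*(w + 4)*(w - 5)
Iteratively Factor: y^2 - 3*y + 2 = (y - 2)*(y - 1)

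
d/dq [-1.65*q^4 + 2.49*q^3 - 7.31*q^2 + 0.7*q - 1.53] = -6.6*q^3 + 7.47*q^2 - 14.62*q + 0.7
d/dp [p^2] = 2*p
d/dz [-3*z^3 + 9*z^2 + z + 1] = -9*z^2 + 18*z + 1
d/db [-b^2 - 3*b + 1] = -2*b - 3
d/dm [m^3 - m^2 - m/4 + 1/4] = 3*m^2 - 2*m - 1/4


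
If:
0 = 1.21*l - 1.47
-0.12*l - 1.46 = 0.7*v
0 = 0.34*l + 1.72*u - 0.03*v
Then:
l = 1.21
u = -0.28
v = -2.29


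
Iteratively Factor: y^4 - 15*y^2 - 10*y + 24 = (y + 3)*(y^3 - 3*y^2 - 6*y + 8) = (y - 4)*(y + 3)*(y^2 + y - 2) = (y - 4)*(y + 2)*(y + 3)*(y - 1)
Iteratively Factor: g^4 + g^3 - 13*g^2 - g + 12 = (g + 4)*(g^3 - 3*g^2 - g + 3) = (g - 1)*(g + 4)*(g^2 - 2*g - 3) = (g - 3)*(g - 1)*(g + 4)*(g + 1)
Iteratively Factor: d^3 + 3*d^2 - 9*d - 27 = (d + 3)*(d^2 - 9) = (d - 3)*(d + 3)*(d + 3)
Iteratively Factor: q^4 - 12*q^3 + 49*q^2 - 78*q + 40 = (q - 1)*(q^3 - 11*q^2 + 38*q - 40) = (q - 5)*(q - 1)*(q^2 - 6*q + 8) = (q - 5)*(q - 2)*(q - 1)*(q - 4)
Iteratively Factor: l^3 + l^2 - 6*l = (l)*(l^2 + l - 6) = l*(l + 3)*(l - 2)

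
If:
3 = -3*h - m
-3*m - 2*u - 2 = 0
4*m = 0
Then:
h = -1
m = 0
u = -1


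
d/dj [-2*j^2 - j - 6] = -4*j - 1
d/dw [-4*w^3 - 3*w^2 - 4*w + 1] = -12*w^2 - 6*w - 4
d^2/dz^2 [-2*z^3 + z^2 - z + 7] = 2 - 12*z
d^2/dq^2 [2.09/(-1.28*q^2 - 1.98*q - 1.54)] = (6.848512*q^2 + 10.593792*q - 2.09*(2.56*q + 1.98)*(5.12*q + 3.96) + 8.239616)/(1.28*q^2 + 1.98*q + 1.54)^3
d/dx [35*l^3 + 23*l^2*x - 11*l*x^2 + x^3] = 23*l^2 - 22*l*x + 3*x^2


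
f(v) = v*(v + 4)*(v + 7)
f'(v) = v*(v + 4) + v*(v + 7) + (v + 4)*(v + 7) = 3*v^2 + 22*v + 28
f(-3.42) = -7.10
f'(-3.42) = -12.15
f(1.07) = 43.78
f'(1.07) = 54.97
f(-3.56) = -5.39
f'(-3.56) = -12.30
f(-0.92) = -17.23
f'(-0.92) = 10.30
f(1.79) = 91.10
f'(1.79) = 76.99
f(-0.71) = -14.69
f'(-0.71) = 13.89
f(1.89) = 98.96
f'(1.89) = 80.30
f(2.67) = 172.21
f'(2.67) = 108.13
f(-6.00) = 12.00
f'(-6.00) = 4.00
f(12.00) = 3648.00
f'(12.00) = 724.00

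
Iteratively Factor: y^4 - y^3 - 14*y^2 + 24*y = (y - 2)*(y^3 + y^2 - 12*y) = y*(y - 2)*(y^2 + y - 12) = y*(y - 2)*(y + 4)*(y - 3)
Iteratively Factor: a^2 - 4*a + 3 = (a - 1)*(a - 3)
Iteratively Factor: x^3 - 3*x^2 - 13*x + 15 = (x - 1)*(x^2 - 2*x - 15) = (x - 1)*(x + 3)*(x - 5)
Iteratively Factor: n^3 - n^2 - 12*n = (n + 3)*(n^2 - 4*n) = n*(n + 3)*(n - 4)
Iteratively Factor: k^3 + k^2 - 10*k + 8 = (k - 1)*(k^2 + 2*k - 8) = (k - 2)*(k - 1)*(k + 4)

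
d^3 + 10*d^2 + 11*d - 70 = (d - 2)*(d + 5)*(d + 7)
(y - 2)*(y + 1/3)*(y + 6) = y^3 + 13*y^2/3 - 32*y/3 - 4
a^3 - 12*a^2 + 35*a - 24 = (a - 8)*(a - 3)*(a - 1)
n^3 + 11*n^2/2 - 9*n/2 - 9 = (n - 3/2)*(n + 1)*(n + 6)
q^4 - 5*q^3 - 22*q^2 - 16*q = q*(q - 8)*(q + 1)*(q + 2)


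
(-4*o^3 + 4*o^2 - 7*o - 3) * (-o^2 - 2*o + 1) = 4*o^5 + 4*o^4 - 5*o^3 + 21*o^2 - o - 3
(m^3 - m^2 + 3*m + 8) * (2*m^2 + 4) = 2*m^5 - 2*m^4 + 10*m^3 + 12*m^2 + 12*m + 32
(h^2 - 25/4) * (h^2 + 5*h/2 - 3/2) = h^4 + 5*h^3/2 - 31*h^2/4 - 125*h/8 + 75/8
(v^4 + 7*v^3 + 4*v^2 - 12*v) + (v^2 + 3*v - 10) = v^4 + 7*v^3 + 5*v^2 - 9*v - 10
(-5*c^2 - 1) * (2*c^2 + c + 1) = -10*c^4 - 5*c^3 - 7*c^2 - c - 1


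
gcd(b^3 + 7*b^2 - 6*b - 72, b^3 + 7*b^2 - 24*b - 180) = b + 6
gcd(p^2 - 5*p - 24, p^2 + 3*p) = p + 3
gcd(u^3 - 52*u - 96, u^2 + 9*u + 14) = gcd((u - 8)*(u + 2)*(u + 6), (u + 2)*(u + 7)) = u + 2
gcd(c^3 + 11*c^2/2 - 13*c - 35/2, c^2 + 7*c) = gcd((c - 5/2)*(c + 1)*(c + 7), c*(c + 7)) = c + 7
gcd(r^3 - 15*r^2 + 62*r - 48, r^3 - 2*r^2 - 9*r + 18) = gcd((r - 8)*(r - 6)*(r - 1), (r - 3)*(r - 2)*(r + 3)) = 1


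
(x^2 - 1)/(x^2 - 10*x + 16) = (x^2 - 1)/(x^2 - 10*x + 16)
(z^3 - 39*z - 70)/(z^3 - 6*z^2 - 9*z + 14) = (z + 5)/(z - 1)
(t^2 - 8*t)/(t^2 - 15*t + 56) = t/(t - 7)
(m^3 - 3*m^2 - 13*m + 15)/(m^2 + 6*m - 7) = (m^2 - 2*m - 15)/(m + 7)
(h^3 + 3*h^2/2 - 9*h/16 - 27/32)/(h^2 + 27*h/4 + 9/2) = (8*h^2 + 6*h - 9)/(8*(h + 6))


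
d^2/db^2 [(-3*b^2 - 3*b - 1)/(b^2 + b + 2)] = 10*(3*b^2 + 3*b - 1)/(b^6 + 3*b^5 + 9*b^4 + 13*b^3 + 18*b^2 + 12*b + 8)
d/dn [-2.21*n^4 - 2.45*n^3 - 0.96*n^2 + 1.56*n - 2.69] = -8.84*n^3 - 7.35*n^2 - 1.92*n + 1.56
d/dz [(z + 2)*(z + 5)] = 2*z + 7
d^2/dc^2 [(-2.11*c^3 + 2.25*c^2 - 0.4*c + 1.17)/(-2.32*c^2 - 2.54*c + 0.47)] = (-7.105427357601e-15*c^4 + 62.65076*c^3 - 67.618356*c^2 - 35.953902*c - 17.68729)/(12.487168*c^6 + 41.013888*c^5 + 37.313952*c^4 - 0.230631999999996*c^3 - 7.559292*c^2 + 1.683258*c - 0.103823)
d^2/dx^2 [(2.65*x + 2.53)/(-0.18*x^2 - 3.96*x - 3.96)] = (-(0.36*x + 3.96)*(0.72*x + 7.92)*(2.65*x + 2.53) + (2.862*x + 21.8988)*(0.18*x^2 + 3.96*x + 3.96))/(0.18*x^2 + 3.96*x + 3.96)^3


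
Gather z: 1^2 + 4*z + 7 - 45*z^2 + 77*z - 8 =-45*z^2 + 81*z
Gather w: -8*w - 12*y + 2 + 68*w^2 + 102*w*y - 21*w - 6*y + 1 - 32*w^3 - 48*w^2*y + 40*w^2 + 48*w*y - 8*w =-32*w^3 + w^2*(108 - 48*y) + w*(150*y - 37) - 18*y + 3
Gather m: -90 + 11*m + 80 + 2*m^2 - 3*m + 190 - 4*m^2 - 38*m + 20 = -2*m^2 - 30*m + 200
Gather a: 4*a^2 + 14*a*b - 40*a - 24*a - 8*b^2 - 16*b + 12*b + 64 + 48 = 4*a^2 + a*(14*b - 64) - 8*b^2 - 4*b + 112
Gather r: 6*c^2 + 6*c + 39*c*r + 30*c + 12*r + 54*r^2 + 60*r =6*c^2 + 36*c + 54*r^2 + r*(39*c + 72)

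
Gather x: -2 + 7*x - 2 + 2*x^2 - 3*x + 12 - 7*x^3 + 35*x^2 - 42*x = -7*x^3 + 37*x^2 - 38*x + 8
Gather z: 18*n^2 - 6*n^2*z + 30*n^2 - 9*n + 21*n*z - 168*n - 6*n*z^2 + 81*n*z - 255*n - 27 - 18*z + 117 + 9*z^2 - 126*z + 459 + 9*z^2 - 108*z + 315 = 48*n^2 - 432*n + z^2*(18 - 6*n) + z*(-6*n^2 + 102*n - 252) + 864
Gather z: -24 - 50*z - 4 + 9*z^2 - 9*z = 9*z^2 - 59*z - 28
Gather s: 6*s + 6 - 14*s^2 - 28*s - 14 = -14*s^2 - 22*s - 8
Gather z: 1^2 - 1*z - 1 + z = 0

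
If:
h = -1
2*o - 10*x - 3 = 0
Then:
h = -1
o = 5*x + 3/2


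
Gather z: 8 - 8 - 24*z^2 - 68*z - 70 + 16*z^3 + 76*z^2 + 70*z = 16*z^3 + 52*z^2 + 2*z - 70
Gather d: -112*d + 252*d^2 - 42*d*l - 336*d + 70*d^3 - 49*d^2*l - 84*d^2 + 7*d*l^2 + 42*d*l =70*d^3 + d^2*(168 - 49*l) + d*(7*l^2 - 448)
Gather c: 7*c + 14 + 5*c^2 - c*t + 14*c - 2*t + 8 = 5*c^2 + c*(21 - t) - 2*t + 22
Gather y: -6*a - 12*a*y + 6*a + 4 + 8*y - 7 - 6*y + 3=y*(2 - 12*a)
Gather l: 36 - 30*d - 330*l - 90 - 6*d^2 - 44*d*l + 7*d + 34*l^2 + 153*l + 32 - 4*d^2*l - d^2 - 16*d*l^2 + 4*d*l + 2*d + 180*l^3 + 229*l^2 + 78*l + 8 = -7*d^2 - 21*d + 180*l^3 + l^2*(263 - 16*d) + l*(-4*d^2 - 40*d - 99) - 14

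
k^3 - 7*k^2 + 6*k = k*(k - 6)*(k - 1)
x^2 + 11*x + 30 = (x + 5)*(x + 6)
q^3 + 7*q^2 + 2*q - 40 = (q - 2)*(q + 4)*(q + 5)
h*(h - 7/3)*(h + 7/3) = h^3 - 49*h/9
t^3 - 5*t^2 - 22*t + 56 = (t - 7)*(t - 2)*(t + 4)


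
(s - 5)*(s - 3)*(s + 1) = s^3 - 7*s^2 + 7*s + 15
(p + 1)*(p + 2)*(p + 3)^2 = p^4 + 9*p^3 + 29*p^2 + 39*p + 18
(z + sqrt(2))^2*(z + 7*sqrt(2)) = z^3 + 9*sqrt(2)*z^2 + 30*z + 14*sqrt(2)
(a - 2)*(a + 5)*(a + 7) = a^3 + 10*a^2 + 11*a - 70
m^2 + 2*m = m*(m + 2)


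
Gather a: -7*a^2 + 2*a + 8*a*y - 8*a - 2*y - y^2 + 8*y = -7*a^2 + a*(8*y - 6) - y^2 + 6*y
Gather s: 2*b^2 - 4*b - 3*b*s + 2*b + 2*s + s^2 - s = 2*b^2 - 2*b + s^2 + s*(1 - 3*b)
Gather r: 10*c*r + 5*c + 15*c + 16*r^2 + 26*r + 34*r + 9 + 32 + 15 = 20*c + 16*r^2 + r*(10*c + 60) + 56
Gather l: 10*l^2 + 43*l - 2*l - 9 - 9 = 10*l^2 + 41*l - 18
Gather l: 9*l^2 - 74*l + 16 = 9*l^2 - 74*l + 16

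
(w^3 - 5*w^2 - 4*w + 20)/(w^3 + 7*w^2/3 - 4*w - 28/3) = 3*(w - 5)/(3*w + 7)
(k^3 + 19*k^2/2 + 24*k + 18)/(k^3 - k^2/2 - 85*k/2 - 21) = (2*k^2 + 7*k + 6)/(2*k^2 - 13*k - 7)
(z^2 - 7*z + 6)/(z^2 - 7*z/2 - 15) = 2*(z - 1)/(2*z + 5)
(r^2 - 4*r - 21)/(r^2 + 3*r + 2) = (r^2 - 4*r - 21)/(r^2 + 3*r + 2)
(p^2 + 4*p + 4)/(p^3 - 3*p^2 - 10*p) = (p + 2)/(p*(p - 5))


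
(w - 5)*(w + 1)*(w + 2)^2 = w^4 - 17*w^2 - 36*w - 20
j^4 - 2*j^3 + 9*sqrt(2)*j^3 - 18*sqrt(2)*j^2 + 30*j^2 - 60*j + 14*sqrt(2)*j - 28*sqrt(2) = (j - 2)*(j + sqrt(2))^2*(j + 7*sqrt(2))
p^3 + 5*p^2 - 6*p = p*(p - 1)*(p + 6)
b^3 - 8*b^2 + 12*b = b*(b - 6)*(b - 2)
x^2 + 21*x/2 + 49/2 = (x + 7/2)*(x + 7)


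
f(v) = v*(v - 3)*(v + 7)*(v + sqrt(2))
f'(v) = v*(v - 3)*(v + 7) + v*(v - 3)*(v + sqrt(2)) + v*(v + 7)*(v + sqrt(2)) + (v - 3)*(v + 7)*(v + sqrt(2))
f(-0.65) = 11.51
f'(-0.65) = -3.99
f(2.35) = -53.76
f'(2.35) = 39.80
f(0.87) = -33.31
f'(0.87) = -41.47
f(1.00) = -38.63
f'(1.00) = -40.14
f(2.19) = -58.76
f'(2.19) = 23.01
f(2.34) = -54.15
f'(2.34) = 38.69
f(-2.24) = -46.14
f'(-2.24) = 75.58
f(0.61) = -22.46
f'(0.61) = -41.47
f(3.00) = 0.00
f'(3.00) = 132.43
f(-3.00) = -114.18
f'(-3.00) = 100.54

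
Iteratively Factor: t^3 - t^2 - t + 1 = (t - 1)*(t^2 - 1) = (t - 1)^2*(t + 1)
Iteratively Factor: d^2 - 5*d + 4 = (d - 1)*(d - 4)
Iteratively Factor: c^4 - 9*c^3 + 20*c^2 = (c - 5)*(c^3 - 4*c^2) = c*(c - 5)*(c^2 - 4*c) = c*(c - 5)*(c - 4)*(c)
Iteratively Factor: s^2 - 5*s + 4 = (s - 1)*(s - 4)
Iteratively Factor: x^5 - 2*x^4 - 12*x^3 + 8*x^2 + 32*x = (x - 2)*(x^4 - 12*x^2 - 16*x) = (x - 2)*(x + 2)*(x^3 - 2*x^2 - 8*x) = (x - 2)*(x + 2)^2*(x^2 - 4*x) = x*(x - 2)*(x + 2)^2*(x - 4)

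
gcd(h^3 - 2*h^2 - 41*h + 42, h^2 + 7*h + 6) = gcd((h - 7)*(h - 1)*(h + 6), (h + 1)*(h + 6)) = h + 6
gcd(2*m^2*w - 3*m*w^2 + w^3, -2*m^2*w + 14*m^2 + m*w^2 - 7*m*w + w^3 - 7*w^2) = -m + w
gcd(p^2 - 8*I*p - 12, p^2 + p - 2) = 1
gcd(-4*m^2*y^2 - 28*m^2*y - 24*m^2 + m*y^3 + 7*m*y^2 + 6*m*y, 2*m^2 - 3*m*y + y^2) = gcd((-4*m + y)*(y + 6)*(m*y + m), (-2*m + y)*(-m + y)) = 1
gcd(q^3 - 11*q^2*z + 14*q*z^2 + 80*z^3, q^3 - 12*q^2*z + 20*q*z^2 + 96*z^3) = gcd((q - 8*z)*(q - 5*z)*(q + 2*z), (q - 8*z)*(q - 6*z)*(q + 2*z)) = -q^2 + 6*q*z + 16*z^2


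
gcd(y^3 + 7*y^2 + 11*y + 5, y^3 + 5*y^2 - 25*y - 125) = y + 5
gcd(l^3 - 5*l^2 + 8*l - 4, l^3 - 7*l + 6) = l^2 - 3*l + 2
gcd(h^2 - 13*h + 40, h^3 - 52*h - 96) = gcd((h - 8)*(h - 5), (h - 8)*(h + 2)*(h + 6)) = h - 8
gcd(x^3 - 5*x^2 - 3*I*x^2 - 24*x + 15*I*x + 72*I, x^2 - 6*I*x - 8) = 1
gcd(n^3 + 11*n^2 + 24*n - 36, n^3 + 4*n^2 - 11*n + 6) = n^2 + 5*n - 6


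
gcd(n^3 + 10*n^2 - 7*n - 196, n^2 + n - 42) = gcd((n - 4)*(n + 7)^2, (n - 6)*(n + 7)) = n + 7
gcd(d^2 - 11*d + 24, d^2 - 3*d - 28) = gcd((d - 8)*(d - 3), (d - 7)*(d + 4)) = 1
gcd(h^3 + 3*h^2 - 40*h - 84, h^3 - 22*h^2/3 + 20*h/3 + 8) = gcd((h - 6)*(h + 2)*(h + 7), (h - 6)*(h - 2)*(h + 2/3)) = h - 6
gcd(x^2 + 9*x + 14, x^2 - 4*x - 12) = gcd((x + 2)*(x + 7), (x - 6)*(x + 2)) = x + 2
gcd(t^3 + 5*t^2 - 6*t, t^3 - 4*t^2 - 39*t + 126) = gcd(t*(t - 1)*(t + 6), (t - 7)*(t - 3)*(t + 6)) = t + 6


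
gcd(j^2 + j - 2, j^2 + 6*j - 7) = j - 1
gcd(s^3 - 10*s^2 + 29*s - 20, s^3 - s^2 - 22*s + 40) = s - 4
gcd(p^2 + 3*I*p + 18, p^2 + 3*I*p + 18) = p^2 + 3*I*p + 18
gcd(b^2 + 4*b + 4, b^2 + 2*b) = b + 2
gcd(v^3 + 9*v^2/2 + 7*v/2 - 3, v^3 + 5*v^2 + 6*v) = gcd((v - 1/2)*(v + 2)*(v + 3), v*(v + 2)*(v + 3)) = v^2 + 5*v + 6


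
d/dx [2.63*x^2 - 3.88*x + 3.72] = 5.26*x - 3.88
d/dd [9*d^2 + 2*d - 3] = 18*d + 2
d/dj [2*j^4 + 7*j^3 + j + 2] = 8*j^3 + 21*j^2 + 1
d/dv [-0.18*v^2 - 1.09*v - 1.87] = -0.36*v - 1.09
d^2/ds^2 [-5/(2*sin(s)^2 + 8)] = 5*(2*sin(s)^4 - 11*sin(s)^2 + 4)/(sin(s)^2 + 4)^3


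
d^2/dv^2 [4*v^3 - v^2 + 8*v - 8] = 24*v - 2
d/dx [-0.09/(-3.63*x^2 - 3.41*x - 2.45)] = (-0.6534*x - 0.3069)/(3.63*x^2 + 3.41*x + 2.45)^2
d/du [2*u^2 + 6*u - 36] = 4*u + 6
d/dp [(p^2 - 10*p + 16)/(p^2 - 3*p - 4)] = (7*p^2 - 40*p + 88)/(p^4 - 6*p^3 + p^2 + 24*p + 16)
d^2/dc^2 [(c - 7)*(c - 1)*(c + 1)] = 6*c - 14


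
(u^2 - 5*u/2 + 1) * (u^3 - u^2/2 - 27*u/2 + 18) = u^5 - 3*u^4 - 45*u^3/4 + 205*u^2/4 - 117*u/2 + 18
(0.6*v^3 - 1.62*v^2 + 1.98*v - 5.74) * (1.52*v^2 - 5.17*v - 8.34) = 0.912*v^5 - 5.5644*v^4 + 6.381*v^3 - 5.4506*v^2 + 13.1626*v + 47.8716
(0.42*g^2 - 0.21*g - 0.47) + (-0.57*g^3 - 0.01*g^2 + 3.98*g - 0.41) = -0.57*g^3 + 0.41*g^2 + 3.77*g - 0.88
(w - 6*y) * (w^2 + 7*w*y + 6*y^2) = w^3 + w^2*y - 36*w*y^2 - 36*y^3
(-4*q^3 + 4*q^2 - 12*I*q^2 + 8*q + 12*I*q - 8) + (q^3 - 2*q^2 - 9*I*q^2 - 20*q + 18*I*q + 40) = -3*q^3 + 2*q^2 - 21*I*q^2 - 12*q + 30*I*q + 32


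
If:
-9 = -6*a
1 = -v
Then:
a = 3/2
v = -1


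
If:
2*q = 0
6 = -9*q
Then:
No Solution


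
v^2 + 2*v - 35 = (v - 5)*(v + 7)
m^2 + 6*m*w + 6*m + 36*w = (m + 6)*(m + 6*w)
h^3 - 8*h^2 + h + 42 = (h - 7)*(h - 3)*(h + 2)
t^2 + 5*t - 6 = (t - 1)*(t + 6)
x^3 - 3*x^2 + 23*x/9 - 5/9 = (x - 5/3)*(x - 1)*(x - 1/3)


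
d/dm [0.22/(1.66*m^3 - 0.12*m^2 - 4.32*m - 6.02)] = (-1.0956*m^2 + 0.0528*m + 0.9504)/(-1.66*m^3 + 0.12*m^2 + 4.32*m + 6.02)^2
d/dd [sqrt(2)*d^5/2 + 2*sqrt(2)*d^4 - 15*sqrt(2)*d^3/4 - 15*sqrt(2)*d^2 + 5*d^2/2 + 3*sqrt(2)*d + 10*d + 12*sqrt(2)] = 5*sqrt(2)*d^4/2 + 8*sqrt(2)*d^3 - 45*sqrt(2)*d^2/4 - 30*sqrt(2)*d + 5*d + 3*sqrt(2) + 10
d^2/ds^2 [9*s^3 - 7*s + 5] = 54*s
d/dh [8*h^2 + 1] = 16*h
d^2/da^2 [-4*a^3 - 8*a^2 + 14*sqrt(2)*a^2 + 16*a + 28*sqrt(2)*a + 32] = -24*a - 16 + 28*sqrt(2)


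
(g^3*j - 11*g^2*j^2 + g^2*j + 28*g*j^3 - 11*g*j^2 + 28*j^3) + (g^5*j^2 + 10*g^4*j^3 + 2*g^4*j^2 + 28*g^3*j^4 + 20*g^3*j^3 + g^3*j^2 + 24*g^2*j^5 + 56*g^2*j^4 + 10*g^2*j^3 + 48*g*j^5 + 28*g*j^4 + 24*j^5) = g^5*j^2 + 10*g^4*j^3 + 2*g^4*j^2 + 28*g^3*j^4 + 20*g^3*j^3 + g^3*j^2 + g^3*j + 24*g^2*j^5 + 56*g^2*j^4 + 10*g^2*j^3 - 11*g^2*j^2 + g^2*j + 48*g*j^5 + 28*g*j^4 + 28*g*j^3 - 11*g*j^2 + 24*j^5 + 28*j^3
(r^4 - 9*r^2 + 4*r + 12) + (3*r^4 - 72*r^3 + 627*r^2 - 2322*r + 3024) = 4*r^4 - 72*r^3 + 618*r^2 - 2318*r + 3036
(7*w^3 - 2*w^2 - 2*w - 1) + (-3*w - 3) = 7*w^3 - 2*w^2 - 5*w - 4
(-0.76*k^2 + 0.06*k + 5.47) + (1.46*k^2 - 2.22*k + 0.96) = 0.7*k^2 - 2.16*k + 6.43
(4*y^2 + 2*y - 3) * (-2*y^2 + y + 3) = -8*y^4 + 20*y^2 + 3*y - 9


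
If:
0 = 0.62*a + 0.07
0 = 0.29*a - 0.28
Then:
No Solution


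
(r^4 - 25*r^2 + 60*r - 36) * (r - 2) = r^5 - 2*r^4 - 25*r^3 + 110*r^2 - 156*r + 72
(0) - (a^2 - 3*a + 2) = -a^2 + 3*a - 2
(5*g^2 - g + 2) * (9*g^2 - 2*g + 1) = 45*g^4 - 19*g^3 + 25*g^2 - 5*g + 2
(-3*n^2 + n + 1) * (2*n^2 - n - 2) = -6*n^4 + 5*n^3 + 7*n^2 - 3*n - 2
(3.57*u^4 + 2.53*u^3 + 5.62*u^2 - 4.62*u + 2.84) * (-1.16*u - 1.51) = -4.1412*u^5 - 8.3255*u^4 - 10.3395*u^3 - 3.127*u^2 + 3.6818*u - 4.2884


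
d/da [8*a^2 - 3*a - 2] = 16*a - 3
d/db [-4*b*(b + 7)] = -8*b - 28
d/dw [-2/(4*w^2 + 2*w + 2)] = (4*w + 1)/(2*w^2 + w + 1)^2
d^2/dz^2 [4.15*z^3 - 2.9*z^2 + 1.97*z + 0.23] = 24.9*z - 5.8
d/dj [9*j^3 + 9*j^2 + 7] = 9*j*(3*j + 2)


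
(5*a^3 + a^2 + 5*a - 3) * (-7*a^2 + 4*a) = -35*a^5 + 13*a^4 - 31*a^3 + 41*a^2 - 12*a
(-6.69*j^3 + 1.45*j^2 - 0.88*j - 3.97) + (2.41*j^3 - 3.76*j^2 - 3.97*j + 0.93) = -4.28*j^3 - 2.31*j^2 - 4.85*j - 3.04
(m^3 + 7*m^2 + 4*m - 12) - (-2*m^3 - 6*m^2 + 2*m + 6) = 3*m^3 + 13*m^2 + 2*m - 18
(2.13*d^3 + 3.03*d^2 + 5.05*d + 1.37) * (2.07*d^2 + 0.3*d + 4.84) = 4.4091*d^5 + 6.9111*d^4 + 21.6717*d^3 + 19.0161*d^2 + 24.853*d + 6.6308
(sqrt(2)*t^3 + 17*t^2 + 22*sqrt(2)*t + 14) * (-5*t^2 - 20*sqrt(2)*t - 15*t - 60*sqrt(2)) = -5*sqrt(2)*t^5 - 125*t^4 - 15*sqrt(2)*t^4 - 450*sqrt(2)*t^3 - 375*t^3 - 1350*sqrt(2)*t^2 - 950*t^2 - 2850*t - 280*sqrt(2)*t - 840*sqrt(2)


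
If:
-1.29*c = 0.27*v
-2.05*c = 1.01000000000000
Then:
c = -0.49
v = 2.35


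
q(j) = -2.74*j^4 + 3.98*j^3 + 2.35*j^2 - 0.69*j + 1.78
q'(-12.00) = 20601.15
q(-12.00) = -63345.62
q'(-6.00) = 2768.31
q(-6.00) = -4320.20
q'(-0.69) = 5.35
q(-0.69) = 1.45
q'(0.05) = -0.43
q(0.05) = 1.75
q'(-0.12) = -1.06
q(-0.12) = 1.89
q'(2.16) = -45.28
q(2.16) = -8.28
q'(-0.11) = -1.05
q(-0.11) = 1.88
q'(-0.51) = 1.47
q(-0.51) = 2.03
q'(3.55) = -323.87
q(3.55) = -228.17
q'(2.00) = -31.21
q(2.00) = -2.20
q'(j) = -10.96*j^3 + 11.94*j^2 + 4.7*j - 0.69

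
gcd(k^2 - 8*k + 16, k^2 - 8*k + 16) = k^2 - 8*k + 16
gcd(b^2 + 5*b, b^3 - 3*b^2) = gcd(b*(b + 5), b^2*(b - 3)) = b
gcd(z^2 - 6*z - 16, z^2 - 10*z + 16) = z - 8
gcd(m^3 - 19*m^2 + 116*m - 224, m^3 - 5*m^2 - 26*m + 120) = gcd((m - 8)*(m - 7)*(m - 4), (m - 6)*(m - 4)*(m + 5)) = m - 4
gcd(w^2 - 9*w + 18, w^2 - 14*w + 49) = 1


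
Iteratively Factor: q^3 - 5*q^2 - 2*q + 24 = (q + 2)*(q^2 - 7*q + 12) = (q - 4)*(q + 2)*(q - 3)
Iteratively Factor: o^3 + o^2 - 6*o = (o)*(o^2 + o - 6) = o*(o - 2)*(o + 3)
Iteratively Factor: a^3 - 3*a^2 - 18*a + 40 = (a - 5)*(a^2 + 2*a - 8) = (a - 5)*(a + 4)*(a - 2)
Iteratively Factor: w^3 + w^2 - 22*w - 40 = (w + 4)*(w^2 - 3*w - 10) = (w - 5)*(w + 4)*(w + 2)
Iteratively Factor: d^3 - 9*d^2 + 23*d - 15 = (d - 3)*(d^2 - 6*d + 5) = (d - 3)*(d - 1)*(d - 5)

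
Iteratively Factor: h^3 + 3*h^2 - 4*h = (h)*(h^2 + 3*h - 4) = h*(h + 4)*(h - 1)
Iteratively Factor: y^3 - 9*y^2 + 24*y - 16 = (y - 4)*(y^2 - 5*y + 4) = (y - 4)^2*(y - 1)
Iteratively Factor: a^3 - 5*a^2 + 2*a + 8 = (a - 2)*(a^2 - 3*a - 4) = (a - 4)*(a - 2)*(a + 1)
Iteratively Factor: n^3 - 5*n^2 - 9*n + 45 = (n + 3)*(n^2 - 8*n + 15) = (n - 3)*(n + 3)*(n - 5)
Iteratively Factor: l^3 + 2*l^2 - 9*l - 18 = (l + 3)*(l^2 - l - 6) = (l - 3)*(l + 3)*(l + 2)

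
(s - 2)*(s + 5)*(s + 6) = s^3 + 9*s^2 + 8*s - 60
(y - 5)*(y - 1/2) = y^2 - 11*y/2 + 5/2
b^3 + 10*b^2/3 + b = b*(b + 1/3)*(b + 3)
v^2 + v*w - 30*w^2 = (v - 5*w)*(v + 6*w)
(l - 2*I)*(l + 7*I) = l^2 + 5*I*l + 14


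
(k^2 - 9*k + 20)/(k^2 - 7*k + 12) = (k - 5)/(k - 3)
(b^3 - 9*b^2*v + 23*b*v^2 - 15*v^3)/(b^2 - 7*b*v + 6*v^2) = (-b^2 + 8*b*v - 15*v^2)/(-b + 6*v)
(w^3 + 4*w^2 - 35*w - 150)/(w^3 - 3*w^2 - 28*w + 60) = (w + 5)/(w - 2)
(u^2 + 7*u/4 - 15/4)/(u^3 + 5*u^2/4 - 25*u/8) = 2*(u + 3)/(u*(2*u + 5))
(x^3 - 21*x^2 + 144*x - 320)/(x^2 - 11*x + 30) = (x^2 - 16*x + 64)/(x - 6)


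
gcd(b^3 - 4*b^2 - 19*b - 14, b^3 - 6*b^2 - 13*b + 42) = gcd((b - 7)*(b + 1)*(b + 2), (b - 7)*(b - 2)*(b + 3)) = b - 7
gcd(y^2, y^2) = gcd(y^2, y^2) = y^2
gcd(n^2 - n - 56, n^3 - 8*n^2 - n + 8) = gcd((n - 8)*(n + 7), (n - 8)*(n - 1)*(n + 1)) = n - 8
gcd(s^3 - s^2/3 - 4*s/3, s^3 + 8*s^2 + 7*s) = s^2 + s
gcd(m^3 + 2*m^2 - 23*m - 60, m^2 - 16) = m + 4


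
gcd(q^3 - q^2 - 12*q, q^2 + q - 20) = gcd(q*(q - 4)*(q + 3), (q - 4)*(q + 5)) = q - 4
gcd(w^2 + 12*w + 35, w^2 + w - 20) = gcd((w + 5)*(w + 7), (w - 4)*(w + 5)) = w + 5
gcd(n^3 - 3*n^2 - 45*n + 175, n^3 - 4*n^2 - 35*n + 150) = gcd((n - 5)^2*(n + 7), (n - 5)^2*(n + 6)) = n^2 - 10*n + 25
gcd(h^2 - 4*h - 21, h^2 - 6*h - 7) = h - 7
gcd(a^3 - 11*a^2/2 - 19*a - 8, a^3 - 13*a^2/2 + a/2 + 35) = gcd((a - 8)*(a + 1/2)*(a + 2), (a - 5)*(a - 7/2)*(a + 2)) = a + 2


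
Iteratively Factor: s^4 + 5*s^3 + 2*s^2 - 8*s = (s + 2)*(s^3 + 3*s^2 - 4*s) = (s + 2)*(s + 4)*(s^2 - s) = s*(s + 2)*(s + 4)*(s - 1)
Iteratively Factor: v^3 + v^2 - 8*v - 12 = (v + 2)*(v^2 - v - 6) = (v + 2)^2*(v - 3)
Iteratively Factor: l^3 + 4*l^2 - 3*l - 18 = (l + 3)*(l^2 + l - 6) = (l + 3)^2*(l - 2)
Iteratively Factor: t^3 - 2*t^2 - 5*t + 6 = (t - 3)*(t^2 + t - 2) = (t - 3)*(t - 1)*(t + 2)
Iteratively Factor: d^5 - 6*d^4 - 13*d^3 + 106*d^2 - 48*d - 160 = (d - 2)*(d^4 - 4*d^3 - 21*d^2 + 64*d + 80) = (d - 5)*(d - 2)*(d^3 + d^2 - 16*d - 16) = (d - 5)*(d - 2)*(d + 1)*(d^2 - 16) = (d - 5)*(d - 2)*(d + 1)*(d + 4)*(d - 4)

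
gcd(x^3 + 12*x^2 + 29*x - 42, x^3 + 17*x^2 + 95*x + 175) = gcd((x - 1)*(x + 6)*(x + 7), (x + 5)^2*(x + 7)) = x + 7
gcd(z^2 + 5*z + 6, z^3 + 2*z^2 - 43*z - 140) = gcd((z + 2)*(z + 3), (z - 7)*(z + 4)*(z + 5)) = 1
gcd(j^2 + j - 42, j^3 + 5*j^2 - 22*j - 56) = j + 7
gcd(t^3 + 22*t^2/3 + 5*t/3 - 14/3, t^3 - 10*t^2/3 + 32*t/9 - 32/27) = t - 2/3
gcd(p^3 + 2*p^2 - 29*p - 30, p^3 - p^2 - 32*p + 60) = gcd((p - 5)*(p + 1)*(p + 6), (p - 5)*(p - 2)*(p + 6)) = p^2 + p - 30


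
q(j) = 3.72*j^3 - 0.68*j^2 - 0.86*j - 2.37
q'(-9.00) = 915.34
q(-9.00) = -2761.59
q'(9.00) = 890.86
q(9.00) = 2646.69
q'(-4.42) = 223.18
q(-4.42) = -333.08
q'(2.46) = 63.33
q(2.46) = 46.78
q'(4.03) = 174.91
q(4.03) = 226.60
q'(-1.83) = 39.00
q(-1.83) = -25.87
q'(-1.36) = 21.63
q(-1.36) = -11.82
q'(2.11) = 45.96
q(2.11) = 27.73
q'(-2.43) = 68.34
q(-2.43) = -57.67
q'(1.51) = 22.53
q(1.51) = 7.59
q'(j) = 11.16*j^2 - 1.36*j - 0.86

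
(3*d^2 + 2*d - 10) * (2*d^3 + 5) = 6*d^5 + 4*d^4 - 20*d^3 + 15*d^2 + 10*d - 50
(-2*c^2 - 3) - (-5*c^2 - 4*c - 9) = 3*c^2 + 4*c + 6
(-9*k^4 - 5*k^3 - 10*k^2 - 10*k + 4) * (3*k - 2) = -27*k^5 + 3*k^4 - 20*k^3 - 10*k^2 + 32*k - 8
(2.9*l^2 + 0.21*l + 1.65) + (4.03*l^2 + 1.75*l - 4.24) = 6.93*l^2 + 1.96*l - 2.59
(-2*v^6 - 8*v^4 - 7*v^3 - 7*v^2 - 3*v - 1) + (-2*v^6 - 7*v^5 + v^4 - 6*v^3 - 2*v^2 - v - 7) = -4*v^6 - 7*v^5 - 7*v^4 - 13*v^3 - 9*v^2 - 4*v - 8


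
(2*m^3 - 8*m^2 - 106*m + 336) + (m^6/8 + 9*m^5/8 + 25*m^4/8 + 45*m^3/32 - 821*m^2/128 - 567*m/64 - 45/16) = m^6/8 + 9*m^5/8 + 25*m^4/8 + 109*m^3/32 - 1845*m^2/128 - 7351*m/64 + 5331/16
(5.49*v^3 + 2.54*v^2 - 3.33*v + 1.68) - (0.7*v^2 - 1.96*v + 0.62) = 5.49*v^3 + 1.84*v^2 - 1.37*v + 1.06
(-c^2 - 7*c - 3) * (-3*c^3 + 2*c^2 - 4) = 3*c^5 + 19*c^4 - 5*c^3 - 2*c^2 + 28*c + 12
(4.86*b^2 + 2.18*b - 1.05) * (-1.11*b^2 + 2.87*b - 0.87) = -5.3946*b^4 + 11.5284*b^3 + 3.1939*b^2 - 4.9101*b + 0.9135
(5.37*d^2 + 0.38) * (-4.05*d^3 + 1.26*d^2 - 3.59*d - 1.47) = -21.7485*d^5 + 6.7662*d^4 - 20.8173*d^3 - 7.4151*d^2 - 1.3642*d - 0.5586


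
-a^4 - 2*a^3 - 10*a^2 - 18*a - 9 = (a - 3*I)*(a + 3*I)*(I*a + I)^2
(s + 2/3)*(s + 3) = s^2 + 11*s/3 + 2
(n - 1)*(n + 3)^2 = n^3 + 5*n^2 + 3*n - 9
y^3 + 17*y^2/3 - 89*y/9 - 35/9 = (y - 5/3)*(y + 1/3)*(y + 7)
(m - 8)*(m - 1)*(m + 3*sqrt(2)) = m^3 - 9*m^2 + 3*sqrt(2)*m^2 - 27*sqrt(2)*m + 8*m + 24*sqrt(2)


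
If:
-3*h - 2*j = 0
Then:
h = -2*j/3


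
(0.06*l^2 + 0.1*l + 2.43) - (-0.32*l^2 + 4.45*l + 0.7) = 0.38*l^2 - 4.35*l + 1.73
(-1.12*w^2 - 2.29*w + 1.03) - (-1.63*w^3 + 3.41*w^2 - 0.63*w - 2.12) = 1.63*w^3 - 4.53*w^2 - 1.66*w + 3.15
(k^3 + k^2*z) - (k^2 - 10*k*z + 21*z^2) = k^3 + k^2*z - k^2 + 10*k*z - 21*z^2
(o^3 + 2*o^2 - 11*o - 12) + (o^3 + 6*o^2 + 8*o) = 2*o^3 + 8*o^2 - 3*o - 12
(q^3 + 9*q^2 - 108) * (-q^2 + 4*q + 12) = -q^5 - 5*q^4 + 48*q^3 + 216*q^2 - 432*q - 1296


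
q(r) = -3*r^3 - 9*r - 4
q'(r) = -9*r^2 - 9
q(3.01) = -112.90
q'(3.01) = -90.54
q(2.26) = -58.97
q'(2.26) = -54.97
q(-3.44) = 149.08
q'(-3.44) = -115.50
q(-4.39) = 289.32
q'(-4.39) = -182.45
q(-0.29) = -1.32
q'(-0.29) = -9.76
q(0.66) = -10.80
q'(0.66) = -12.92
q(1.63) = -31.66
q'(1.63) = -32.91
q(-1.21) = 12.20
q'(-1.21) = -22.18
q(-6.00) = 698.00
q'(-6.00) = -333.00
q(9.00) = -2272.00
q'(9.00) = -738.00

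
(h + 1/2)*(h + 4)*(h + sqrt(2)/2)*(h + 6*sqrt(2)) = h^4 + 9*h^3/2 + 13*sqrt(2)*h^3/2 + 8*h^2 + 117*sqrt(2)*h^2/4 + 13*sqrt(2)*h + 27*h + 12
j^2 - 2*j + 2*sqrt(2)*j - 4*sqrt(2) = (j - 2)*(j + 2*sqrt(2))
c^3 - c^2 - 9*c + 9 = (c - 3)*(c - 1)*(c + 3)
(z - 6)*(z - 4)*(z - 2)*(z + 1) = z^4 - 11*z^3 + 32*z^2 - 4*z - 48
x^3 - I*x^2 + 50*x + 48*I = (x - 8*I)*(x + I)*(x + 6*I)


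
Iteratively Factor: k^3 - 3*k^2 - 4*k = (k)*(k^2 - 3*k - 4) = k*(k + 1)*(k - 4)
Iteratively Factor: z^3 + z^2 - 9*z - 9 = (z - 3)*(z^2 + 4*z + 3) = (z - 3)*(z + 3)*(z + 1)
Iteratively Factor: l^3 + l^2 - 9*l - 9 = (l + 1)*(l^2 - 9) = (l - 3)*(l + 1)*(l + 3)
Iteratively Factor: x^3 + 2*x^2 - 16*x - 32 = (x - 4)*(x^2 + 6*x + 8) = (x - 4)*(x + 2)*(x + 4)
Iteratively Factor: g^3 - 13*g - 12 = (g + 3)*(g^2 - 3*g - 4) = (g - 4)*(g + 3)*(g + 1)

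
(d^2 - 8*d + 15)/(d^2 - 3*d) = (d - 5)/d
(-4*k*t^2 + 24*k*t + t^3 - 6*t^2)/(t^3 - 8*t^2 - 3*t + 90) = t*(-4*k + t)/(t^2 - 2*t - 15)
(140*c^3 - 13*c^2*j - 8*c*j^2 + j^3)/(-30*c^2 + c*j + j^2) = (-28*c^2 - 3*c*j + j^2)/(6*c + j)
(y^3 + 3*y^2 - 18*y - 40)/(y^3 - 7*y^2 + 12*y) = (y^2 + 7*y + 10)/(y*(y - 3))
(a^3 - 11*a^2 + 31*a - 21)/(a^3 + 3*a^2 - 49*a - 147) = (a^2 - 4*a + 3)/(a^2 + 10*a + 21)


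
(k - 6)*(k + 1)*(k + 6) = k^3 + k^2 - 36*k - 36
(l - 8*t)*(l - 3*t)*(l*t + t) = l^3*t - 11*l^2*t^2 + l^2*t + 24*l*t^3 - 11*l*t^2 + 24*t^3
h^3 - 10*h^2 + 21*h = h*(h - 7)*(h - 3)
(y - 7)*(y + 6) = y^2 - y - 42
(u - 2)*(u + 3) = u^2 + u - 6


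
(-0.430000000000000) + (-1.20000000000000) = -1.63000000000000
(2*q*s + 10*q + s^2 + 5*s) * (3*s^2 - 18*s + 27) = 6*q*s^3 - 6*q*s^2 - 126*q*s + 270*q + 3*s^4 - 3*s^3 - 63*s^2 + 135*s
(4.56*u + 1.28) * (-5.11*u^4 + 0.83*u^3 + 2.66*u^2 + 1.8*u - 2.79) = -23.3016*u^5 - 2.756*u^4 + 13.192*u^3 + 11.6128*u^2 - 10.4184*u - 3.5712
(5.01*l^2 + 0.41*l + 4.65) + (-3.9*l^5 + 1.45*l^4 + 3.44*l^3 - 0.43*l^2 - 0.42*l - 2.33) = -3.9*l^5 + 1.45*l^4 + 3.44*l^3 + 4.58*l^2 - 0.01*l + 2.32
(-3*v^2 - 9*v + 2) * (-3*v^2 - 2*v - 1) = 9*v^4 + 33*v^3 + 15*v^2 + 5*v - 2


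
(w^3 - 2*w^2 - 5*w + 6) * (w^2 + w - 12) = w^5 - w^4 - 19*w^3 + 25*w^2 + 66*w - 72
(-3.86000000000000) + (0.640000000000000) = -3.22000000000000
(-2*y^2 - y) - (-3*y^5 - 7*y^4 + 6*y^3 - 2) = 3*y^5 + 7*y^4 - 6*y^3 - 2*y^2 - y + 2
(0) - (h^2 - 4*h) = -h^2 + 4*h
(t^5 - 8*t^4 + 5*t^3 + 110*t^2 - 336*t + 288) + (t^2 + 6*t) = t^5 - 8*t^4 + 5*t^3 + 111*t^2 - 330*t + 288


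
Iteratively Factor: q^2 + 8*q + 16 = (q + 4)*(q + 4)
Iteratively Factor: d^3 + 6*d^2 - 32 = (d - 2)*(d^2 + 8*d + 16) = (d - 2)*(d + 4)*(d + 4)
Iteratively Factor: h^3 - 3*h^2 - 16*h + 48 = (h + 4)*(h^2 - 7*h + 12) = (h - 4)*(h + 4)*(h - 3)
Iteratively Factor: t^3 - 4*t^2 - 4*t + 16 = (t - 4)*(t^2 - 4) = (t - 4)*(t + 2)*(t - 2)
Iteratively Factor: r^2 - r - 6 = (r - 3)*(r + 2)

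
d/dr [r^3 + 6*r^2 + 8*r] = 3*r^2 + 12*r + 8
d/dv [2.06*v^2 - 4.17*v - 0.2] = 4.12*v - 4.17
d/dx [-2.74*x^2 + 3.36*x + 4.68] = 3.36 - 5.48*x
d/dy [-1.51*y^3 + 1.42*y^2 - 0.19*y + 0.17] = -4.53*y^2 + 2.84*y - 0.19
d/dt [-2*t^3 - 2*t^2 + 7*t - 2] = -6*t^2 - 4*t + 7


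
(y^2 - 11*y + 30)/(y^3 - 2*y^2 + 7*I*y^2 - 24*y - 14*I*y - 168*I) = (y - 5)/(y^2 + y*(4 + 7*I) + 28*I)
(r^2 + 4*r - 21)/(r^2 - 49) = (r - 3)/(r - 7)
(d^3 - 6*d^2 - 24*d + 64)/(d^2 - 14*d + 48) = (d^2 + 2*d - 8)/(d - 6)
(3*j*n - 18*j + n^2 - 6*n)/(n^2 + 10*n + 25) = (3*j*n - 18*j + n^2 - 6*n)/(n^2 + 10*n + 25)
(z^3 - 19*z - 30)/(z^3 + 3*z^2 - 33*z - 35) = (z^2 + 5*z + 6)/(z^2 + 8*z + 7)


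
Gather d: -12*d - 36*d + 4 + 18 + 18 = 40 - 48*d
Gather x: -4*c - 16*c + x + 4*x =-20*c + 5*x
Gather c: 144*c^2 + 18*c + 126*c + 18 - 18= 144*c^2 + 144*c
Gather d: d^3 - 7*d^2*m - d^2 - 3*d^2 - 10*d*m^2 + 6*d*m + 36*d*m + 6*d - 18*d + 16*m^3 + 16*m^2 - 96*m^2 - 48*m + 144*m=d^3 + d^2*(-7*m - 4) + d*(-10*m^2 + 42*m - 12) + 16*m^3 - 80*m^2 + 96*m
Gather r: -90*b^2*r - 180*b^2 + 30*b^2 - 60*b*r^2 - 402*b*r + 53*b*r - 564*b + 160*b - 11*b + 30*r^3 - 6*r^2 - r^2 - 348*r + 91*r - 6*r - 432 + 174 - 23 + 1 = -150*b^2 - 415*b + 30*r^3 + r^2*(-60*b - 7) + r*(-90*b^2 - 349*b - 263) - 280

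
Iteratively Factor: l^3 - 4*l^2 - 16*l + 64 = (l + 4)*(l^2 - 8*l + 16) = (l - 4)*(l + 4)*(l - 4)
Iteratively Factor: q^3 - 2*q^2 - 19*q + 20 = (q - 5)*(q^2 + 3*q - 4) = (q - 5)*(q - 1)*(q + 4)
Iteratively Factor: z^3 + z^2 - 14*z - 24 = (z + 3)*(z^2 - 2*z - 8) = (z - 4)*(z + 3)*(z + 2)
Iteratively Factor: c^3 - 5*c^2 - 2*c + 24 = (c - 3)*(c^2 - 2*c - 8) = (c - 4)*(c - 3)*(c + 2)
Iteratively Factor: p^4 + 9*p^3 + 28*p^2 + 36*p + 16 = (p + 1)*(p^3 + 8*p^2 + 20*p + 16) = (p + 1)*(p + 2)*(p^2 + 6*p + 8) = (p + 1)*(p + 2)^2*(p + 4)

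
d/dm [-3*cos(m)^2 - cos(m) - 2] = (6*cos(m) + 1)*sin(m)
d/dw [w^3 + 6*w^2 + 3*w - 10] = 3*w^2 + 12*w + 3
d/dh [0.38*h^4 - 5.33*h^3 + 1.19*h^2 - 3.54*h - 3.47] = 1.52*h^3 - 15.99*h^2 + 2.38*h - 3.54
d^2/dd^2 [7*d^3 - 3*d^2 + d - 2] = 42*d - 6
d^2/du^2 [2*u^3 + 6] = 12*u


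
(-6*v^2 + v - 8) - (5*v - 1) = -6*v^2 - 4*v - 7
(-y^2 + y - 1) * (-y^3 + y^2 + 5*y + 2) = y^5 - 2*y^4 - 3*y^3 + 2*y^2 - 3*y - 2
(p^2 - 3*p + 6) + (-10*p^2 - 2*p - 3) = -9*p^2 - 5*p + 3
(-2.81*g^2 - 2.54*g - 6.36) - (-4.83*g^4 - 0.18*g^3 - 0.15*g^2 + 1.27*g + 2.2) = 4.83*g^4 + 0.18*g^3 - 2.66*g^2 - 3.81*g - 8.56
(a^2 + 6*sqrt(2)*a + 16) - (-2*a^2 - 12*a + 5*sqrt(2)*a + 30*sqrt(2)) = 3*a^2 + sqrt(2)*a + 12*a - 30*sqrt(2) + 16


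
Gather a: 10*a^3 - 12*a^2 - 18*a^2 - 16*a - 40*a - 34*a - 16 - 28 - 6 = 10*a^3 - 30*a^2 - 90*a - 50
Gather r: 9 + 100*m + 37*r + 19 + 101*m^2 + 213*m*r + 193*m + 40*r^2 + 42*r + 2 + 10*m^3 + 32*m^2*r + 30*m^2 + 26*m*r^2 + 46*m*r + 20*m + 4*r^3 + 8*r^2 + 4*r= 10*m^3 + 131*m^2 + 313*m + 4*r^3 + r^2*(26*m + 48) + r*(32*m^2 + 259*m + 83) + 30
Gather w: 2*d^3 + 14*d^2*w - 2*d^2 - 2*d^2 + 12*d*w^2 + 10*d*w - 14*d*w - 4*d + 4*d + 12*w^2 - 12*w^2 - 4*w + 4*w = 2*d^3 - 4*d^2 + 12*d*w^2 + w*(14*d^2 - 4*d)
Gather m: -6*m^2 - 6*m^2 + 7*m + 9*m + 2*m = -12*m^2 + 18*m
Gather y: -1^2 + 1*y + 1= y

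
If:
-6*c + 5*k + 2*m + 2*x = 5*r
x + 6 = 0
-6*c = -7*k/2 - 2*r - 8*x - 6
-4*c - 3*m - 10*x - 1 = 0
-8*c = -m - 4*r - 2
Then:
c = 3637/516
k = 6881/387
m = 3974/387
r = 8537/774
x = -6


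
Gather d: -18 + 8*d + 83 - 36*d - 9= 56 - 28*d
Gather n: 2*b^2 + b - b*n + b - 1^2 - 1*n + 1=2*b^2 + 2*b + n*(-b - 1)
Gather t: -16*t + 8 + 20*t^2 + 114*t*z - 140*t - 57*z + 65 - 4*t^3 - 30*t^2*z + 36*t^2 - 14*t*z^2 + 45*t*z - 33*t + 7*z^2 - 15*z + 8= -4*t^3 + t^2*(56 - 30*z) + t*(-14*z^2 + 159*z - 189) + 7*z^2 - 72*z + 81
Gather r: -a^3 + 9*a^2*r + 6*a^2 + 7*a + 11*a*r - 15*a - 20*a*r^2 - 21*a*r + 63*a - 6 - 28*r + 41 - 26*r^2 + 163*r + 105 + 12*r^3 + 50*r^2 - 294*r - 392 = -a^3 + 6*a^2 + 55*a + 12*r^3 + r^2*(24 - 20*a) + r*(9*a^2 - 10*a - 159) - 252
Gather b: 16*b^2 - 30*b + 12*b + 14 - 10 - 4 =16*b^2 - 18*b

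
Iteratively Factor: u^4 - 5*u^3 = (u)*(u^3 - 5*u^2) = u*(u - 5)*(u^2) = u^2*(u - 5)*(u)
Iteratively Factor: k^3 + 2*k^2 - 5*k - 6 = (k + 1)*(k^2 + k - 6) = (k + 1)*(k + 3)*(k - 2)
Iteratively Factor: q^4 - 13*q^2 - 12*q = (q)*(q^3 - 13*q - 12) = q*(q + 1)*(q^2 - q - 12) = q*(q - 4)*(q + 1)*(q + 3)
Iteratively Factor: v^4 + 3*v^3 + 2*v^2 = (v + 1)*(v^3 + 2*v^2) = v*(v + 1)*(v^2 + 2*v) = v*(v + 1)*(v + 2)*(v)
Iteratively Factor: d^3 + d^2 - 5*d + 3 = (d + 3)*(d^2 - 2*d + 1) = (d - 1)*(d + 3)*(d - 1)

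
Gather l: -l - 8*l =-9*l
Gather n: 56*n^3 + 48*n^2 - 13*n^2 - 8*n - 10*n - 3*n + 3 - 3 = 56*n^3 + 35*n^2 - 21*n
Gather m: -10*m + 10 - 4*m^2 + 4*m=-4*m^2 - 6*m + 10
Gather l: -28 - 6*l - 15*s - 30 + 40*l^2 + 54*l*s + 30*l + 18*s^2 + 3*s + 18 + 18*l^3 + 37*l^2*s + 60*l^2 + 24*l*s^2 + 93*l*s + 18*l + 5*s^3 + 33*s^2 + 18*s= 18*l^3 + l^2*(37*s + 100) + l*(24*s^2 + 147*s + 42) + 5*s^3 + 51*s^2 + 6*s - 40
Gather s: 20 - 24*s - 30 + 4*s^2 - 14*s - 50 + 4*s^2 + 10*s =8*s^2 - 28*s - 60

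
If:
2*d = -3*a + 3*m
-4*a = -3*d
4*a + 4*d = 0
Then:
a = 0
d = 0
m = 0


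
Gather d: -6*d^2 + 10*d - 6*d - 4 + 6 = -6*d^2 + 4*d + 2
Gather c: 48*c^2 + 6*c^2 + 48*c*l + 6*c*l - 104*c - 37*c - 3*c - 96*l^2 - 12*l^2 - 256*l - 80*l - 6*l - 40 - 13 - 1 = 54*c^2 + c*(54*l - 144) - 108*l^2 - 342*l - 54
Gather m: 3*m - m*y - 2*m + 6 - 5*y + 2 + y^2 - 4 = m*(1 - y) + y^2 - 5*y + 4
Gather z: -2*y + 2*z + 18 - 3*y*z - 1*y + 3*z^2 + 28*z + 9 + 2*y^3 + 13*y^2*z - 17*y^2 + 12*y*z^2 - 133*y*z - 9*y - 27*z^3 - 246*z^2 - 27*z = 2*y^3 - 17*y^2 - 12*y - 27*z^3 + z^2*(12*y - 243) + z*(13*y^2 - 136*y + 3) + 27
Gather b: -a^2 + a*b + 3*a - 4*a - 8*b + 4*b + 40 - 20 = -a^2 - a + b*(a - 4) + 20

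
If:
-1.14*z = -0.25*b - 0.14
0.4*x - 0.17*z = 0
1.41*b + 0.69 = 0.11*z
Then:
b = -0.49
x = 0.01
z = 0.02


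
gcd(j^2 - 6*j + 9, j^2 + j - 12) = j - 3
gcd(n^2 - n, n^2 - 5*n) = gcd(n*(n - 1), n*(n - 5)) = n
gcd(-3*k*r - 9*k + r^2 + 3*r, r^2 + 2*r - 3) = r + 3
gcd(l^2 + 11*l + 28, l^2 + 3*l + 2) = 1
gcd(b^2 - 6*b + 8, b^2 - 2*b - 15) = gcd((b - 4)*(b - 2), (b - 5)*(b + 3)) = 1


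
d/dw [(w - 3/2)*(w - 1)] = 2*w - 5/2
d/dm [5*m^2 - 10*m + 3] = 10*m - 10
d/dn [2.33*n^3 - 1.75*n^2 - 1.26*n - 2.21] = 6.99*n^2 - 3.5*n - 1.26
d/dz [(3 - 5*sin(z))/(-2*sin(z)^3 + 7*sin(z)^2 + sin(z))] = (-20*sin(z)^3 + 53*sin(z)^2 - 42*sin(z) - 3)*cos(z)/((7*sin(z) + cos(2*z))^2*sin(z)^2)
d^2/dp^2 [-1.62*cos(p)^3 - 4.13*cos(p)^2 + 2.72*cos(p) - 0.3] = -1.505*cos(p) + 8.26*cos(2*p) + 3.645*cos(3*p)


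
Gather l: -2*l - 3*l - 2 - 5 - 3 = -5*l - 10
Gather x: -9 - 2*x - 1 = -2*x - 10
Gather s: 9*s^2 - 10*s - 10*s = 9*s^2 - 20*s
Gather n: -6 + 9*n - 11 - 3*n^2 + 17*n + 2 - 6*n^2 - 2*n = -9*n^2 + 24*n - 15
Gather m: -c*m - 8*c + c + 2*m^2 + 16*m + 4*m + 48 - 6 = -7*c + 2*m^2 + m*(20 - c) + 42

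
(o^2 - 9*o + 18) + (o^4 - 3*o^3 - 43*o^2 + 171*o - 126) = o^4 - 3*o^3 - 42*o^2 + 162*o - 108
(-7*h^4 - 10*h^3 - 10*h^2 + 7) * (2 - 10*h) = 70*h^5 + 86*h^4 + 80*h^3 - 20*h^2 - 70*h + 14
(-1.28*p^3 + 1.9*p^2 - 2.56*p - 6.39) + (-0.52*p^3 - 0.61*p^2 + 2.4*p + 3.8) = -1.8*p^3 + 1.29*p^2 - 0.16*p - 2.59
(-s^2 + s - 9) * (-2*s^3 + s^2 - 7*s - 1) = 2*s^5 - 3*s^4 + 26*s^3 - 15*s^2 + 62*s + 9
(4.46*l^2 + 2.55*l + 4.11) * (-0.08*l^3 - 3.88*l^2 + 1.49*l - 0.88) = -0.3568*l^5 - 17.5088*l^4 - 3.5774*l^3 - 16.0721*l^2 + 3.8799*l - 3.6168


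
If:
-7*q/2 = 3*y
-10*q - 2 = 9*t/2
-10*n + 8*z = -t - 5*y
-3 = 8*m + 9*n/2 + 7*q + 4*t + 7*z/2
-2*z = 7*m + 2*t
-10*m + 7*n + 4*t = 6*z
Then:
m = 88868/751767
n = -56868/250589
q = -53368/250589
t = 21668/751767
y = 186788/751767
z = -110902/250589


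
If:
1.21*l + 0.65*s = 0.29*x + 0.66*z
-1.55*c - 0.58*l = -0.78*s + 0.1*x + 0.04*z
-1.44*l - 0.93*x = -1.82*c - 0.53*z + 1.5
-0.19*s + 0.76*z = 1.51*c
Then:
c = 0.369433740300081*z + 0.0298662667626379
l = 0.206957592919639*z - 0.1787241799172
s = 1.06397395866778*z - 0.237358225324122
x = 0.972419864023513*z - 1.27772104882928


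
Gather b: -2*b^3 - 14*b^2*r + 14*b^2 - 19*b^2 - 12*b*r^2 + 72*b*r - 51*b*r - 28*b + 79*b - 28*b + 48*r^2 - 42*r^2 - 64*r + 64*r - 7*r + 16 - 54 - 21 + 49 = -2*b^3 + b^2*(-14*r - 5) + b*(-12*r^2 + 21*r + 23) + 6*r^2 - 7*r - 10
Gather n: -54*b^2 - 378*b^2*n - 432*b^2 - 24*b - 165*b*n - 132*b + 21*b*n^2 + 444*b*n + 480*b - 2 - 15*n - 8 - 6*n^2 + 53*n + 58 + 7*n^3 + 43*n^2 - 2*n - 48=-486*b^2 + 324*b + 7*n^3 + n^2*(21*b + 37) + n*(-378*b^2 + 279*b + 36)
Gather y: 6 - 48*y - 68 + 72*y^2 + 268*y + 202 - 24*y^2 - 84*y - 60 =48*y^2 + 136*y + 80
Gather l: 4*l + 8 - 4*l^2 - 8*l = -4*l^2 - 4*l + 8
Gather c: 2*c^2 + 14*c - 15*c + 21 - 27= 2*c^2 - c - 6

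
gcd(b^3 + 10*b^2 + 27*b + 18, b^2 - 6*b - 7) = b + 1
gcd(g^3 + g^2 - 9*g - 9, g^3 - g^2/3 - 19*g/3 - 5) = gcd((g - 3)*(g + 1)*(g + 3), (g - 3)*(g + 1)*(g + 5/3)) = g^2 - 2*g - 3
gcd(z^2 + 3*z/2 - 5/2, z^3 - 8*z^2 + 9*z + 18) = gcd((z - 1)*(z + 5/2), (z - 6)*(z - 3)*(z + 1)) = 1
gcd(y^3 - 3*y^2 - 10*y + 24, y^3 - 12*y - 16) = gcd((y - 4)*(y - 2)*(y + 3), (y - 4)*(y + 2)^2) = y - 4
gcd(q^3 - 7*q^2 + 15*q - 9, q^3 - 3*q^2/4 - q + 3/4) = q - 1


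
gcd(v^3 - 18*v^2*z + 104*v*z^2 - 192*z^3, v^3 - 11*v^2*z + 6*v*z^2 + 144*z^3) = v^2 - 14*v*z + 48*z^2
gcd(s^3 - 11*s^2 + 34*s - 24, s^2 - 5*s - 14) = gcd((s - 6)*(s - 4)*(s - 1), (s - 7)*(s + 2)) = 1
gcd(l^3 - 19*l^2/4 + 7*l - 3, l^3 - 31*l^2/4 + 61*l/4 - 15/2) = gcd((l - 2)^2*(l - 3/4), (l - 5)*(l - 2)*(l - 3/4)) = l^2 - 11*l/4 + 3/2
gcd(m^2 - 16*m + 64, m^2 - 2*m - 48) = m - 8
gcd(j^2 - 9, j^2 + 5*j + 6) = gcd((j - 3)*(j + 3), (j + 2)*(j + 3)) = j + 3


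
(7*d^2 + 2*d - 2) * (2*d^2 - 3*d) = 14*d^4 - 17*d^3 - 10*d^2 + 6*d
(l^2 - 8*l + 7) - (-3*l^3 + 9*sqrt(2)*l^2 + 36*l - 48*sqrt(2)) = 3*l^3 - 9*sqrt(2)*l^2 + l^2 - 44*l + 7 + 48*sqrt(2)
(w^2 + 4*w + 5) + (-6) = w^2 + 4*w - 1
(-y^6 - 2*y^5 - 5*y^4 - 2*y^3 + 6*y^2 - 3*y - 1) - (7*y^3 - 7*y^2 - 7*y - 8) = -y^6 - 2*y^5 - 5*y^4 - 9*y^3 + 13*y^2 + 4*y + 7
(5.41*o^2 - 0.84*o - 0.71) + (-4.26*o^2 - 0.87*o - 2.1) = 1.15*o^2 - 1.71*o - 2.81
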